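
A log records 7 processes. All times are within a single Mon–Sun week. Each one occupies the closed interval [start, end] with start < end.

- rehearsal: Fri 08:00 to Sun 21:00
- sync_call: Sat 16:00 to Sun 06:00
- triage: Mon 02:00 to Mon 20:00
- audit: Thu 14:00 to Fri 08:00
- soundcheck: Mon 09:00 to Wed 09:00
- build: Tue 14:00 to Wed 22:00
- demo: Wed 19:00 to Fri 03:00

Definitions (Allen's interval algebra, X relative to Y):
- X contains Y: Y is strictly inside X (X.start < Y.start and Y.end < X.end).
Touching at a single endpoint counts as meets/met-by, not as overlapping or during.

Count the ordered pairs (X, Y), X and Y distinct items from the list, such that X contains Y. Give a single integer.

1

Checking all 42 ordered pairs for relation 'contains'; matching pairs in alphabetical order:
(rehearsal, sync_call): rehearsal contains sync_call ✓
Count: 1.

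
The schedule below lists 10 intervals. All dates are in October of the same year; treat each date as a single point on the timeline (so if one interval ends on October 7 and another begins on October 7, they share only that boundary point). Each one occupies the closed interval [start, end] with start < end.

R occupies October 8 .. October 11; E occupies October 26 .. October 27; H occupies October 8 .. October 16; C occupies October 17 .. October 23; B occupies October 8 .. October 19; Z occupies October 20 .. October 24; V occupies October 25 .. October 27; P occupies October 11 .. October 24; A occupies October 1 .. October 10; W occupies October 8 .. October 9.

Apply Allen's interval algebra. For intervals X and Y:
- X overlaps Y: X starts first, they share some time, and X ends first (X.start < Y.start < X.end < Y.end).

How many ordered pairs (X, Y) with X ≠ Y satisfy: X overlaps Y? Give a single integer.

Checking all 90 ordered pairs for relation 'overlaps'; matching pairs in alphabetical order:
(A, B): A overlaps B ✓
(A, H): A overlaps H ✓
(A, R): A overlaps R ✓
(B, C): B overlaps C ✓
(B, P): B overlaps P ✓
(C, Z): C overlaps Z ✓
(H, P): H overlaps P ✓
Count: 7.

7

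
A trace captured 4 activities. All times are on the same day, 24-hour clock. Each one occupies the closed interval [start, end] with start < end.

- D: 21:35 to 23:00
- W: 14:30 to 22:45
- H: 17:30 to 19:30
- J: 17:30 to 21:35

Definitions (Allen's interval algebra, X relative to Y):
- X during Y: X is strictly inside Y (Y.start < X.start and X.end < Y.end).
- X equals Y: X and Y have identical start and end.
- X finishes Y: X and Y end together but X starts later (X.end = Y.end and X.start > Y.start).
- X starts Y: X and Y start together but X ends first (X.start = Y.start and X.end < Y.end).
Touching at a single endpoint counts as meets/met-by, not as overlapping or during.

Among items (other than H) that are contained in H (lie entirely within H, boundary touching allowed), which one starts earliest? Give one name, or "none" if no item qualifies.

none

Target H = [17:30, 19:30].
D [21:35, 23:00] → after → excluded.
J [17:30, 21:35] → started-by → excluded.
W [14:30, 22:45] → contains → excluded.
No candidates → none.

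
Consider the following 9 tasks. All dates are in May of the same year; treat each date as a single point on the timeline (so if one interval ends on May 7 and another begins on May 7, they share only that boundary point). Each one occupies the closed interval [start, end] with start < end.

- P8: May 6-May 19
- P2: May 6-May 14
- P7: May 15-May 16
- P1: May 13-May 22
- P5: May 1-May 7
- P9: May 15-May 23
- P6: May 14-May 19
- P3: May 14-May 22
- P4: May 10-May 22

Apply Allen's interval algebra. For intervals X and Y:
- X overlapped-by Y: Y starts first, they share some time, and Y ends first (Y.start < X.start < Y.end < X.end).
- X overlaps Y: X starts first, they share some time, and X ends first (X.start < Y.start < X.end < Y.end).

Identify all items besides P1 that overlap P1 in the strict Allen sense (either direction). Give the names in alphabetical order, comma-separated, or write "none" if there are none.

P2, P8, P9

Target P1 = [May 13, May 22].
P2 [May 6, May 14] → overlaps → yes.
P3 [May 14, May 22] → finishes → no.
P4 [May 10, May 22] → finished-by → no.
P5 [May 1, May 7] → before → no.
P6 [May 14, May 19] → during → no.
P7 [May 15, May 16] → during → no.
P8 [May 6, May 19] → overlaps → yes.
P9 [May 15, May 23] → overlapped-by → yes.
Result: P2, P8, P9.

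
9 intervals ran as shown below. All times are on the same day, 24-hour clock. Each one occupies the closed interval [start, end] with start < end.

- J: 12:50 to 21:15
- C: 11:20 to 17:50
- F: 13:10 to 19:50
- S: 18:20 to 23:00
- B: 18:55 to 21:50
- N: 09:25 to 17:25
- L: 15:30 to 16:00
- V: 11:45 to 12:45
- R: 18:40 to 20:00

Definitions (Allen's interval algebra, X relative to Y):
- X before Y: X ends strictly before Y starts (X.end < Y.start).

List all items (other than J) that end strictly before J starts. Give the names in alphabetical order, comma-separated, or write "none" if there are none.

V

Target J = [12:50, 21:15].
B [18:55, 21:50] → overlapped-by → no.
C [11:20, 17:50] → overlaps → no.
F [13:10, 19:50] → during → no.
L [15:30, 16:00] → during → no.
N [09:25, 17:25] → overlaps → no.
R [18:40, 20:00] → during → no.
S [18:20, 23:00] → overlapped-by → no.
V [11:45, 12:45] → before → yes.
Result: V.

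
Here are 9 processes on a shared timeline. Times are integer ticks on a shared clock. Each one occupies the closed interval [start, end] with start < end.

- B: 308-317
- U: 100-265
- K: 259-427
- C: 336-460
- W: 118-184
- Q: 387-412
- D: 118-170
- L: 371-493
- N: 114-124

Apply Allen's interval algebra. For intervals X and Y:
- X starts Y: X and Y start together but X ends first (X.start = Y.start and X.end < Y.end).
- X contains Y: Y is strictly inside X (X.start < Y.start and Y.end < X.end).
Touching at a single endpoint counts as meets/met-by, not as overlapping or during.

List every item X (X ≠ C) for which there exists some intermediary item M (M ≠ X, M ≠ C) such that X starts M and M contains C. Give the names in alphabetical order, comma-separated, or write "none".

none

Target C = [336, 460].
Intermediaries M with M contains C: none.
Union: none.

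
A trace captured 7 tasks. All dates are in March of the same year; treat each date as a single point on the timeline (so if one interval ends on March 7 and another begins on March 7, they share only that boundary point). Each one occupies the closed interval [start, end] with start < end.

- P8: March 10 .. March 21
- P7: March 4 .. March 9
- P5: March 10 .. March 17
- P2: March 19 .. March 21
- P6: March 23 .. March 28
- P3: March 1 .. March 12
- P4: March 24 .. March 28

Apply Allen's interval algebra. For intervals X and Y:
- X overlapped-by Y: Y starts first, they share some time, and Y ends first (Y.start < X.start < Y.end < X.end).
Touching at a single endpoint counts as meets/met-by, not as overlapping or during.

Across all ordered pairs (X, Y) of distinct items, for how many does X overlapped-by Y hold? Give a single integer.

2

Checking all 42 ordered pairs for relation 'overlapped-by'; matching pairs in alphabetical order:
(P5, P3): P5 overlapped-by P3 ✓
(P8, P3): P8 overlapped-by P3 ✓
Count: 2.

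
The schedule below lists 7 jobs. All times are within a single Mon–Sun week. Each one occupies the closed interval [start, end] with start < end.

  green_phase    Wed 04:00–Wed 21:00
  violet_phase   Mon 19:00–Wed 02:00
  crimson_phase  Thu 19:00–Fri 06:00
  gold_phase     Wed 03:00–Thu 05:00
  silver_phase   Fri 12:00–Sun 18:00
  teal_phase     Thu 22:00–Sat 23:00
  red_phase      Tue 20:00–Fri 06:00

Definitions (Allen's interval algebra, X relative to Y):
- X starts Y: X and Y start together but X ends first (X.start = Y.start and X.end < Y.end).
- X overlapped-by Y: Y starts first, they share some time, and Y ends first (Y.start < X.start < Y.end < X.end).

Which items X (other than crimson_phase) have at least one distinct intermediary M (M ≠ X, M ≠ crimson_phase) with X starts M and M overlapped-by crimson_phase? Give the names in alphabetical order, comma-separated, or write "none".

Target crimson_phase = [Thu 19:00, Fri 06:00].
Intermediaries M with M overlapped-by crimson_phase: teal_phase.
Via teal_phase — items with X starts teal_phase: none.
Union: none.

none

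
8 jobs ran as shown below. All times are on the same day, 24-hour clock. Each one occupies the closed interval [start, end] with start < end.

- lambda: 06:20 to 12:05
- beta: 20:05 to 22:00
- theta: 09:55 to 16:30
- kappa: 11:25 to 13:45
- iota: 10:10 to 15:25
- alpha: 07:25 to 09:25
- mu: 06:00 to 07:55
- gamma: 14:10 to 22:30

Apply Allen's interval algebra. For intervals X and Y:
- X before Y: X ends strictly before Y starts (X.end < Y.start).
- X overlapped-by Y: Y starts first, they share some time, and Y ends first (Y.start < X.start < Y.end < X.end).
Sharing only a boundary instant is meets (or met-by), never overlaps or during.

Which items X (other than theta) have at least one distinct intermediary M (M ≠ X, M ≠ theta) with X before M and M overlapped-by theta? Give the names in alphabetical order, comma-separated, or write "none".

alpha, kappa, lambda, mu

Target theta = [09:55, 16:30].
Intermediaries M with M overlapped-by theta: gamma.
Via gamma — items with X before gamma: alpha, kappa, lambda, mu.
Union: alpha, kappa, lambda, mu.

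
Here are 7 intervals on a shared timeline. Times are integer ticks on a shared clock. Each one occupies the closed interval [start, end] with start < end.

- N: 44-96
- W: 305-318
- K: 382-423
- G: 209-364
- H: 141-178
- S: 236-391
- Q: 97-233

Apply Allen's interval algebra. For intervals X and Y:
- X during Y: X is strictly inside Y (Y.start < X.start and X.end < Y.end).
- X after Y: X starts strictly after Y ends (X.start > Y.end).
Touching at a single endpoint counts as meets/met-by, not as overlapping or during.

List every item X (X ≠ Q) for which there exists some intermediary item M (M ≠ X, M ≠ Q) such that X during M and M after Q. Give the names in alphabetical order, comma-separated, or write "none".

Target Q = [97, 233].
Intermediaries M with M after Q: K, S, W.
Via K — items with X during K: none.
Via S — items with X during S: W.
Via W — items with X during W: none.
Union: W.

W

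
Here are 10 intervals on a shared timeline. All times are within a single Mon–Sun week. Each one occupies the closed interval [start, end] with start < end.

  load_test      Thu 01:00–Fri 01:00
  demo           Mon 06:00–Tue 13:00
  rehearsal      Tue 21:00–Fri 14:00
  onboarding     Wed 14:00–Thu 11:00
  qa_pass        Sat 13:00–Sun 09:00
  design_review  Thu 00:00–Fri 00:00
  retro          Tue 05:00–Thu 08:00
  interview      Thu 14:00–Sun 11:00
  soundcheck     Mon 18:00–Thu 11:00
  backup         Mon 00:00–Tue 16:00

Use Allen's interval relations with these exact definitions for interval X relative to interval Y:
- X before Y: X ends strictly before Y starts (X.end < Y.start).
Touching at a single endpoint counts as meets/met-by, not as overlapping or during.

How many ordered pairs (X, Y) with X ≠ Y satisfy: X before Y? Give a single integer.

21

Checking all 90 ordered pairs for relation 'before'; matching pairs in alphabetical order:
(backup, design_review): backup before design_review ✓
(backup, interview): backup before interview ✓
(backup, load_test): backup before load_test ✓
(backup, onboarding): backup before onboarding ✓
(backup, qa_pass): backup before qa_pass ✓
(backup, rehearsal): backup before rehearsal ✓
(demo, design_review): demo before design_review ✓
(demo, interview): demo before interview ✓
(demo, load_test): demo before load_test ✓
(demo, onboarding): demo before onboarding ✓
(demo, qa_pass): demo before qa_pass ✓
(demo, rehearsal): demo before rehearsal ✓
(design_review, qa_pass): design_review before qa_pass ✓
(load_test, qa_pass): load_test before qa_pass ✓
(onboarding, interview): onboarding before interview ✓
(onboarding, qa_pass): onboarding before qa_pass ✓
(rehearsal, qa_pass): rehearsal before qa_pass ✓
(retro, interview): retro before interview ✓
(retro, qa_pass): retro before qa_pass ✓
(soundcheck, interview): soundcheck before interview ✓
(soundcheck, qa_pass): soundcheck before qa_pass ✓
Count: 21.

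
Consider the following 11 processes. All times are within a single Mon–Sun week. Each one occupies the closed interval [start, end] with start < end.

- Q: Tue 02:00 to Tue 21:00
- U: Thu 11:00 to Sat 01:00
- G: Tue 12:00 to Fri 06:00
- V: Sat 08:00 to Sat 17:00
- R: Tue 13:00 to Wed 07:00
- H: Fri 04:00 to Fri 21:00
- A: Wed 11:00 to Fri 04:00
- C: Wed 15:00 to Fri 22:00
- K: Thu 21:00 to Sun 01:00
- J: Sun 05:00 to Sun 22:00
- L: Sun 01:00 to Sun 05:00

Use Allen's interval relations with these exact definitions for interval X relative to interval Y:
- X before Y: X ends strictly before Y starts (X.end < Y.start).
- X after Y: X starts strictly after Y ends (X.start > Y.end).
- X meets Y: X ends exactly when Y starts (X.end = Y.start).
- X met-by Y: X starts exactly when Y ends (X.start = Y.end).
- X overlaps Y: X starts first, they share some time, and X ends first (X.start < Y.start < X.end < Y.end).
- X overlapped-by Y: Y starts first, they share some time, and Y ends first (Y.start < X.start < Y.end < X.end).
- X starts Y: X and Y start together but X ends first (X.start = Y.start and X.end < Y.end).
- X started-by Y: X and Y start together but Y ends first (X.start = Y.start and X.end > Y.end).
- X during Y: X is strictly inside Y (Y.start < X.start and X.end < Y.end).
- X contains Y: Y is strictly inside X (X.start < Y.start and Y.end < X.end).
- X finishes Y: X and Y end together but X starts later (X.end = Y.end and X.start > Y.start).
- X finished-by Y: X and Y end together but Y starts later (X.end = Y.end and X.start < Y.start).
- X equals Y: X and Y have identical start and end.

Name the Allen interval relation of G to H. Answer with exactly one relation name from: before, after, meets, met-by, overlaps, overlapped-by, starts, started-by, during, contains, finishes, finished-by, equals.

G = [Tue 12:00, Fri 06:00]; H = [Fri 04:00, Fri 21:00].
Compare endpoints: G.start < H.start, G.start < H.end, G.end > H.start, G.end < H.end.
That pattern is 'overlaps'.

overlaps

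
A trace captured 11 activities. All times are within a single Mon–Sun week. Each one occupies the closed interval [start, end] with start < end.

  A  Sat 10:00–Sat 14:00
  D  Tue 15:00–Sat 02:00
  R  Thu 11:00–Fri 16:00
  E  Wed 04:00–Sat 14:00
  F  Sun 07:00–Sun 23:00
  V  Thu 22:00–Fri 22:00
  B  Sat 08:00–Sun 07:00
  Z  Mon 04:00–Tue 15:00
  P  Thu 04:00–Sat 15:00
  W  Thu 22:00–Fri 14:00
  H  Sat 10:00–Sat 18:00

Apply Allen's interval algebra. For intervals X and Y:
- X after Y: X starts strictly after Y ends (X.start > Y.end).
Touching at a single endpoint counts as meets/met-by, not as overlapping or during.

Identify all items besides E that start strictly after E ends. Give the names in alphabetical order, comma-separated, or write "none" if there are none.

Target E = [Wed 04:00, Sat 14:00].
A [Sat 10:00, Sat 14:00] → finishes → no.
B [Sat 08:00, Sun 07:00] → overlapped-by → no.
D [Tue 15:00, Sat 02:00] → overlaps → no.
F [Sun 07:00, Sun 23:00] → after → yes.
H [Sat 10:00, Sat 18:00] → overlapped-by → no.
P [Thu 04:00, Sat 15:00] → overlapped-by → no.
R [Thu 11:00, Fri 16:00] → during → no.
V [Thu 22:00, Fri 22:00] → during → no.
W [Thu 22:00, Fri 14:00] → during → no.
Z [Mon 04:00, Tue 15:00] → before → no.
Result: F.

F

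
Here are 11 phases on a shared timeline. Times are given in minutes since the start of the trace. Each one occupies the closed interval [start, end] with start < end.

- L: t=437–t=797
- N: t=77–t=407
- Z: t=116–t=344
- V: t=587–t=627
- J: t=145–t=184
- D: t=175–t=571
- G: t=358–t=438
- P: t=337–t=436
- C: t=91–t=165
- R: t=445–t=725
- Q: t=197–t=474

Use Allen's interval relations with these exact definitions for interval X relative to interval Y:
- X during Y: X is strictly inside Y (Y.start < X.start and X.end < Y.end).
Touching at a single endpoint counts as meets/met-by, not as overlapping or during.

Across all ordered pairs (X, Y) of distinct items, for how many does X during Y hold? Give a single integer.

Checking all 110 ordered pairs for relation 'during'; matching pairs in alphabetical order:
(C, N): C during N ✓
(G, D): G during D ✓
(G, Q): G during Q ✓
(J, N): J during N ✓
(J, Z): J during Z ✓
(P, D): P during D ✓
(P, Q): P during Q ✓
(Q, D): Q during D ✓
(R, L): R during L ✓
(V, L): V during L ✓
(V, R): V during R ✓
(Z, N): Z during N ✓
Count: 12.

12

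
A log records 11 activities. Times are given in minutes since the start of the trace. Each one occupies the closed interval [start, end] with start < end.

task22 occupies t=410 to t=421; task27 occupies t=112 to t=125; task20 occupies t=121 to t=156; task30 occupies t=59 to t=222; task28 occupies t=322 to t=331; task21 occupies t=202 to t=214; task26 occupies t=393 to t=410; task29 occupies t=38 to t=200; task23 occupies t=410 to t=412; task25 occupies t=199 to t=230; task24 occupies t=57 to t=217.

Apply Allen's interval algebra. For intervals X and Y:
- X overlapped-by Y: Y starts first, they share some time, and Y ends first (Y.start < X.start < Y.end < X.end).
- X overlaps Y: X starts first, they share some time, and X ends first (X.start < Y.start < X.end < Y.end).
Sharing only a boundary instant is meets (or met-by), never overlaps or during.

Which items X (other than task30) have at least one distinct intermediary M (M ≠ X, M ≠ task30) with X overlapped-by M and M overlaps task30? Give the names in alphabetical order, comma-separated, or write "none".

task24, task25

Target task30 = [t=59, t=222].
Intermediaries M with M overlaps task30: task24, task29.
Via task24 — items with X overlapped-by task24: task25.
Via task29 — items with X overlapped-by task29: task24, task25.
Union: task24, task25.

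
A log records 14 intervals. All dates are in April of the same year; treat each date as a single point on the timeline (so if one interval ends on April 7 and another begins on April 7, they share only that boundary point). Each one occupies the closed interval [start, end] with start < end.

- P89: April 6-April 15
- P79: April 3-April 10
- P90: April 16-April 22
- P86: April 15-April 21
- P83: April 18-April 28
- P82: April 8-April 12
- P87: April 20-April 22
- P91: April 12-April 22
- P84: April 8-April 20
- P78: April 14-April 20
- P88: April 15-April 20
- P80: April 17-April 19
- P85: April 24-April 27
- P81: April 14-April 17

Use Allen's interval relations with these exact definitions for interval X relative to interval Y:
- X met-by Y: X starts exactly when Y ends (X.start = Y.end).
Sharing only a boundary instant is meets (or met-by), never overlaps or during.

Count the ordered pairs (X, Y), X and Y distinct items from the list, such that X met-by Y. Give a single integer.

7

Checking all 182 ordered pairs for relation 'met-by'; matching pairs in alphabetical order:
(P80, P81): P80 met-by P81 ✓
(P86, P89): P86 met-by P89 ✓
(P87, P78): P87 met-by P78 ✓
(P87, P84): P87 met-by P84 ✓
(P87, P88): P87 met-by P88 ✓
(P88, P89): P88 met-by P89 ✓
(P91, P82): P91 met-by P82 ✓
Count: 7.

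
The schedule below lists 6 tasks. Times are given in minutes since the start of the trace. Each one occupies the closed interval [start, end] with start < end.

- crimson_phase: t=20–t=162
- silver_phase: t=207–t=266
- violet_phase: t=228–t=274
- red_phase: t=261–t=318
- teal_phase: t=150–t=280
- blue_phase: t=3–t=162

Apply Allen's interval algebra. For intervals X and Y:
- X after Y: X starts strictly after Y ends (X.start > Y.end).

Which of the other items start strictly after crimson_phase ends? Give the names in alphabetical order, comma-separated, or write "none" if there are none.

Target crimson_phase = [t=20, t=162].
blue_phase [t=3, t=162] → finished-by → no.
red_phase [t=261, t=318] → after → yes.
silver_phase [t=207, t=266] → after → yes.
teal_phase [t=150, t=280] → overlapped-by → no.
violet_phase [t=228, t=274] → after → yes.
Result: red_phase, silver_phase, violet_phase.

red_phase, silver_phase, violet_phase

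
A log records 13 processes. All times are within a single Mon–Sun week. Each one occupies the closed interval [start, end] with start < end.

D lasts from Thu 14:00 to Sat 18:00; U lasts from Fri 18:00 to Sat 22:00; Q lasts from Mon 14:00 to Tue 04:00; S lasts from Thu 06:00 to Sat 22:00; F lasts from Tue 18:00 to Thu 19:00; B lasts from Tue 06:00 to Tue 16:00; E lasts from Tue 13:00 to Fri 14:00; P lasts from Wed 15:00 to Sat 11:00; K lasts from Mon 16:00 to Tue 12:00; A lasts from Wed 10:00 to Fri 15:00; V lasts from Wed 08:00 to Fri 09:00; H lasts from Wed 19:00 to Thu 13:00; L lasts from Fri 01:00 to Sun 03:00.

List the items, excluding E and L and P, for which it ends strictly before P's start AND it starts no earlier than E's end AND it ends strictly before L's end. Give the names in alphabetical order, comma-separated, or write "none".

Conditions: its end is strictly before P's start (X.end < Wed 15:00) AND its start is no earlier than E's end (X.start >= Fri 14:00) AND its end is strictly before L's end (X.end < Sun 03:00).
A: end Fri 15:00 < Wed 15:00? ✗; start Wed 10:00 >= Fri 14:00? ✗; end Fri 15:00 < Sun 03:00? ✓ → no.
B: end Tue 16:00 < Wed 15:00? ✓; start Tue 06:00 >= Fri 14:00? ✗; end Tue 16:00 < Sun 03:00? ✓ → no.
D: end Sat 18:00 < Wed 15:00? ✗; start Thu 14:00 >= Fri 14:00? ✗; end Sat 18:00 < Sun 03:00? ✓ → no.
F: end Thu 19:00 < Wed 15:00? ✗; start Tue 18:00 >= Fri 14:00? ✗; end Thu 19:00 < Sun 03:00? ✓ → no.
H: end Thu 13:00 < Wed 15:00? ✗; start Wed 19:00 >= Fri 14:00? ✗; end Thu 13:00 < Sun 03:00? ✓ → no.
K: end Tue 12:00 < Wed 15:00? ✓; start Mon 16:00 >= Fri 14:00? ✗; end Tue 12:00 < Sun 03:00? ✓ → no.
Q: end Tue 04:00 < Wed 15:00? ✓; start Mon 14:00 >= Fri 14:00? ✗; end Tue 04:00 < Sun 03:00? ✓ → no.
S: end Sat 22:00 < Wed 15:00? ✗; start Thu 06:00 >= Fri 14:00? ✗; end Sat 22:00 < Sun 03:00? ✓ → no.
U: end Sat 22:00 < Wed 15:00? ✗; start Fri 18:00 >= Fri 14:00? ✓; end Sat 22:00 < Sun 03:00? ✓ → no.
V: end Fri 09:00 < Wed 15:00? ✗; start Wed 08:00 >= Fri 14:00? ✗; end Fri 09:00 < Sun 03:00? ✓ → no.
Result: none.

none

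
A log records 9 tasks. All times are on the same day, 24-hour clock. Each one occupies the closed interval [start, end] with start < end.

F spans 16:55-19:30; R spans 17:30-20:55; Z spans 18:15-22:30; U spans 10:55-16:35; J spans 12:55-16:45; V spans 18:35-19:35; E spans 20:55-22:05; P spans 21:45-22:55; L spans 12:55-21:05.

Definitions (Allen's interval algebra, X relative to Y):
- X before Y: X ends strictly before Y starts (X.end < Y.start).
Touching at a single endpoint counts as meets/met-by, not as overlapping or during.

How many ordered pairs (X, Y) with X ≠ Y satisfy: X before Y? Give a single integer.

18

Checking all 72 ordered pairs for relation 'before'; matching pairs in alphabetical order:
(F, E): F before E ✓
(F, P): F before P ✓
(J, E): J before E ✓
(J, F): J before F ✓
(J, P): J before P ✓
(J, R): J before R ✓
(J, V): J before V ✓
(J, Z): J before Z ✓
(L, P): L before P ✓
(R, P): R before P ✓
(U, E): U before E ✓
(U, F): U before F ✓
(U, P): U before P ✓
(U, R): U before R ✓
(U, V): U before V ✓
(U, Z): U before Z ✓
(V, E): V before E ✓
(V, P): V before P ✓
Count: 18.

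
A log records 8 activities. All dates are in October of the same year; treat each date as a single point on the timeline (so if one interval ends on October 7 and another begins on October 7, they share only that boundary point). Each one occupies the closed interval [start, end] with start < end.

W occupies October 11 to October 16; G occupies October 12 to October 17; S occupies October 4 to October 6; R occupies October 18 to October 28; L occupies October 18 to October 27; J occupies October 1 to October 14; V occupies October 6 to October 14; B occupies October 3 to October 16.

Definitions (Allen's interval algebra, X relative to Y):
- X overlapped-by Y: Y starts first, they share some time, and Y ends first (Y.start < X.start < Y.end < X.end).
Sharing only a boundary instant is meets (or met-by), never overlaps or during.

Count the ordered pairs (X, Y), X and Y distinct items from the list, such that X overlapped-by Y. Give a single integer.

Checking all 56 ordered pairs for relation 'overlapped-by'; matching pairs in alphabetical order:
(B, J): B overlapped-by J ✓
(G, B): G overlapped-by B ✓
(G, J): G overlapped-by J ✓
(G, V): G overlapped-by V ✓
(G, W): G overlapped-by W ✓
(W, J): W overlapped-by J ✓
(W, V): W overlapped-by V ✓
Count: 7.

7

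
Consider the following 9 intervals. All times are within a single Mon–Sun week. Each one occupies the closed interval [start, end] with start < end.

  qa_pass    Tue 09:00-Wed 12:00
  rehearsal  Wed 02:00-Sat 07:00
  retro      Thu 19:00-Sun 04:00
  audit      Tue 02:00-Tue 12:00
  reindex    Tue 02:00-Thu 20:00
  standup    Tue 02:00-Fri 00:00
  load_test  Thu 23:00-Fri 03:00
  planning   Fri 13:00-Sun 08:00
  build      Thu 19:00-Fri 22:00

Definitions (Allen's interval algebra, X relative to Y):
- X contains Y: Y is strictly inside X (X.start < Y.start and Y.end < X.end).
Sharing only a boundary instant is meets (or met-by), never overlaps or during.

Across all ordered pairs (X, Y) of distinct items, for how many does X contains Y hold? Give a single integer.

Checking all 72 ordered pairs for relation 'contains'; matching pairs in alphabetical order:
(build, load_test): build contains load_test ✓
(rehearsal, build): rehearsal contains build ✓
(rehearsal, load_test): rehearsal contains load_test ✓
(reindex, qa_pass): reindex contains qa_pass ✓
(retro, load_test): retro contains load_test ✓
(standup, qa_pass): standup contains qa_pass ✓
Count: 6.

6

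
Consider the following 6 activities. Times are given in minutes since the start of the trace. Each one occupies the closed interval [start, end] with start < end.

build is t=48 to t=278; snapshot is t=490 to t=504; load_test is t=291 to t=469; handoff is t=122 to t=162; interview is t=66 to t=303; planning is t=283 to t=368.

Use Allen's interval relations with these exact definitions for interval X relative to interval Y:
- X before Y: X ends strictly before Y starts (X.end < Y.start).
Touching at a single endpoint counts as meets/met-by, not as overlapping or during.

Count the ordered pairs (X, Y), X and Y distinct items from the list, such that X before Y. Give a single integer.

9

Checking all 30 ordered pairs for relation 'before'; matching pairs in alphabetical order:
(build, load_test): build before load_test ✓
(build, planning): build before planning ✓
(build, snapshot): build before snapshot ✓
(handoff, load_test): handoff before load_test ✓
(handoff, planning): handoff before planning ✓
(handoff, snapshot): handoff before snapshot ✓
(interview, snapshot): interview before snapshot ✓
(load_test, snapshot): load_test before snapshot ✓
(planning, snapshot): planning before snapshot ✓
Count: 9.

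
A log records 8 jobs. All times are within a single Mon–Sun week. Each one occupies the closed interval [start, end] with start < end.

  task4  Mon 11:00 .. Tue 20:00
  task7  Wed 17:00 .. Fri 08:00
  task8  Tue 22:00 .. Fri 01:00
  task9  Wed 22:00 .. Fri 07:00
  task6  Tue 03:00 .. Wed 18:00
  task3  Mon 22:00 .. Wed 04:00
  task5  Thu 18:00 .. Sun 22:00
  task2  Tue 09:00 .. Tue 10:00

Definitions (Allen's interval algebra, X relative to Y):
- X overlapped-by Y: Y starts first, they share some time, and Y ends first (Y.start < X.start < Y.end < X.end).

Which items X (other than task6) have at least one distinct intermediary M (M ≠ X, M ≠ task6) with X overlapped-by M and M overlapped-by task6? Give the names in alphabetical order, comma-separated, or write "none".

task5, task7, task9

Target task6 = [Tue 03:00, Wed 18:00].
Intermediaries M with M overlapped-by task6: task7, task8.
Via task7 — items with X overlapped-by task7: task5.
Via task8 — items with X overlapped-by task8: task5, task7, task9.
Union: task5, task7, task9.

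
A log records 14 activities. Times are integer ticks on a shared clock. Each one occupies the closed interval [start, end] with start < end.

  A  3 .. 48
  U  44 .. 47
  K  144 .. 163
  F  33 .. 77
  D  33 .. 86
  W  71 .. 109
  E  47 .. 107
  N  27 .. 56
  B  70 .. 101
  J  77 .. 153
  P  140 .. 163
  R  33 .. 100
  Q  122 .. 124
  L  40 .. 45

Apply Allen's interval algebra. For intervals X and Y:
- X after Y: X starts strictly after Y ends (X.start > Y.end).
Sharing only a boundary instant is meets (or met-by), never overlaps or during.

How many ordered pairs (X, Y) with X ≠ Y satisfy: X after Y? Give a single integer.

45

Checking all 182 ordered pairs for relation 'after'; matching pairs in alphabetical order:
(B, A): B after A ✓
(B, L): B after L ✓
(B, N): B after N ✓
(B, U): B after U ✓
(E, L): E after L ✓
(J, A): J after A ✓
(J, L): J after L ✓
(J, N): J after N ✓
(J, U): J after U ✓
(K, A): K after A ✓
(K, B): K after B ✓
(K, D): K after D ✓
(K, E): K after E ✓
(K, F): K after F ✓
(K, L): K after L ✓
(K, N): K after N ✓
(K, Q): K after Q ✓
(K, R): K after R ✓
(K, U): K after U ✓
(K, W): K after W ✓
(P, A): P after A ✓
(P, B): P after B ✓
(P, D): P after D ✓
(P, E): P after E ✓
... plus 21 further pairs not listed.
Count: 45.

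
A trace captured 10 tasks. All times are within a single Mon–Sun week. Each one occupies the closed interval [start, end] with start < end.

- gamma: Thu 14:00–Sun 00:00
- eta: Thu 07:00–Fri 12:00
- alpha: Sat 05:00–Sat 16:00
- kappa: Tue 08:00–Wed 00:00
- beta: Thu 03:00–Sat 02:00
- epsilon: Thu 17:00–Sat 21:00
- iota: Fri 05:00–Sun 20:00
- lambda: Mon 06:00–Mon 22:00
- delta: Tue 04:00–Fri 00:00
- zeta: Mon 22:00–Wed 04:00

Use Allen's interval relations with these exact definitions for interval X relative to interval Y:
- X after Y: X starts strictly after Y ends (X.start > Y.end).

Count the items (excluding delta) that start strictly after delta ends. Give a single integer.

Target delta = [Tue 04:00, Fri 00:00].
alpha [Sat 05:00, Sat 16:00] → after → counts.
beta [Thu 03:00, Sat 02:00] → overlapped-by → no.
epsilon [Thu 17:00, Sat 21:00] → overlapped-by → no.
eta [Thu 07:00, Fri 12:00] → overlapped-by → no.
gamma [Thu 14:00, Sun 00:00] → overlapped-by → no.
iota [Fri 05:00, Sun 20:00] → after → counts.
kappa [Tue 08:00, Wed 00:00] → during → no.
lambda [Mon 06:00, Mon 22:00] → before → no.
zeta [Mon 22:00, Wed 04:00] → overlaps → no.
Total: 2.

2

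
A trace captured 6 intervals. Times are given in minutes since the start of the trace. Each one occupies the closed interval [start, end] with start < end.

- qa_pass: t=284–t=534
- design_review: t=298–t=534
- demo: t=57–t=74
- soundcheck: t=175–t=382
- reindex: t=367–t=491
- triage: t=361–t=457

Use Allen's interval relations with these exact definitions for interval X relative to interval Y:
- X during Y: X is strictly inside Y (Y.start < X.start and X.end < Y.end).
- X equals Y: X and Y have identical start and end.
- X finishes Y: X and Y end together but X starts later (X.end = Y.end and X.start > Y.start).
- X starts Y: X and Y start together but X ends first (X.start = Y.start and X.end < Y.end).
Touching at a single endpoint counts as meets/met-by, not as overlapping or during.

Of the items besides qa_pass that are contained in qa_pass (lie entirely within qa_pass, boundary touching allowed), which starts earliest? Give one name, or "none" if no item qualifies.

Target qa_pass = [t=284, t=534].
demo [t=57, t=74] → before → excluded.
design_review [t=298, t=534] → finishes → candidate.
reindex [t=367, t=491] → during → candidate.
soundcheck [t=175, t=382] → overlaps → excluded.
triage [t=361, t=457] → during → candidate.
Among candidates, earliest start is t=298 → design_review.

design_review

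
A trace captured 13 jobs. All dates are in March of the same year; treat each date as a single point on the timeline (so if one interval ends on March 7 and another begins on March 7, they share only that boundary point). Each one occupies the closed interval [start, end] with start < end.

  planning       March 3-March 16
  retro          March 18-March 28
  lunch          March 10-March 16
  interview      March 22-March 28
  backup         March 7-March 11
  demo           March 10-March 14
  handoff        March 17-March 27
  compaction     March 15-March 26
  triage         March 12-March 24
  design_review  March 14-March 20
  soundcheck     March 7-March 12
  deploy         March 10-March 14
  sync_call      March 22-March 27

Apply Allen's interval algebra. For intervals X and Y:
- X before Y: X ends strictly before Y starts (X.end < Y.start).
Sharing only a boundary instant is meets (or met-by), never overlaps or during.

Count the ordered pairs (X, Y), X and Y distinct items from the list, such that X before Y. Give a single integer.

33

Checking all 156 ordered pairs for relation 'before'; matching pairs in alphabetical order:
(backup, compaction): backup before compaction ✓
(backup, design_review): backup before design_review ✓
(backup, handoff): backup before handoff ✓
(backup, interview): backup before interview ✓
(backup, retro): backup before retro ✓
(backup, sync_call): backup before sync_call ✓
(backup, triage): backup before triage ✓
(demo, compaction): demo before compaction ✓
(demo, handoff): demo before handoff ✓
(demo, interview): demo before interview ✓
(demo, retro): demo before retro ✓
(demo, sync_call): demo before sync_call ✓
(deploy, compaction): deploy before compaction ✓
(deploy, handoff): deploy before handoff ✓
(deploy, interview): deploy before interview ✓
(deploy, retro): deploy before retro ✓
(deploy, sync_call): deploy before sync_call ✓
(design_review, interview): design_review before interview ✓
(design_review, sync_call): design_review before sync_call ✓
(lunch, handoff): lunch before handoff ✓
(lunch, interview): lunch before interview ✓
(lunch, retro): lunch before retro ✓
(lunch, sync_call): lunch before sync_call ✓
(planning, handoff): planning before handoff ✓
... plus 9 further pairs not listed.
Count: 33.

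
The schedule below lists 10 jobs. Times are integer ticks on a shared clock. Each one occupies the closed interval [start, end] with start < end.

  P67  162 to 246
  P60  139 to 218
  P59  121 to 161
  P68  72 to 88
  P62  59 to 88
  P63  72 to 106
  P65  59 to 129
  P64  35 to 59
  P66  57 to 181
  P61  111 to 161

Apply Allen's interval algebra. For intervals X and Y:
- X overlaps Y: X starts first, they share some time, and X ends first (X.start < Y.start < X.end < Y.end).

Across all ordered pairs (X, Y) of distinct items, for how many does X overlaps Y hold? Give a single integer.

9

Checking all 90 ordered pairs for relation 'overlaps'; matching pairs in alphabetical order:
(P59, P60): P59 overlaps P60 ✓
(P60, P67): P60 overlaps P67 ✓
(P61, P60): P61 overlaps P60 ✓
(P62, P63): P62 overlaps P63 ✓
(P64, P66): P64 overlaps P66 ✓
(P65, P59): P65 overlaps P59 ✓
(P65, P61): P65 overlaps P61 ✓
(P66, P60): P66 overlaps P60 ✓
(P66, P67): P66 overlaps P67 ✓
Count: 9.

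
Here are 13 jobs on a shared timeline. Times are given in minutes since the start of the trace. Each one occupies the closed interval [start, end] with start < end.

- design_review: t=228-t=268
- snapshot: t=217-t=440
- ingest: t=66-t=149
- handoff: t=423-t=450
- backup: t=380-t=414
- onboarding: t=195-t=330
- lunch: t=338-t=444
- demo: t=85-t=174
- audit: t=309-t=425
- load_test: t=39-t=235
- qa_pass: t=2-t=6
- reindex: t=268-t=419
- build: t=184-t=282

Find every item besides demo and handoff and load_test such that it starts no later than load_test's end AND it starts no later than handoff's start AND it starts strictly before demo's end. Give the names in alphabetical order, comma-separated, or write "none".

ingest, qa_pass

Conditions: its start is no later than load_test's end (X.start <= t=235) AND its start is no later than handoff's start (X.start <= t=423) AND its start is strictly before demo's end (X.start < t=174).
audit: start t=309 <= t=235? ✗; start t=309 <= t=423? ✓; start t=309 < t=174? ✗ → no.
backup: start t=380 <= t=235? ✗; start t=380 <= t=423? ✓; start t=380 < t=174? ✗ → no.
build: start t=184 <= t=235? ✓; start t=184 <= t=423? ✓; start t=184 < t=174? ✗ → no.
design_review: start t=228 <= t=235? ✓; start t=228 <= t=423? ✓; start t=228 < t=174? ✗ → no.
ingest: start t=66 <= t=235? ✓; start t=66 <= t=423? ✓; start t=66 < t=174? ✓ → yes.
lunch: start t=338 <= t=235? ✗; start t=338 <= t=423? ✓; start t=338 < t=174? ✗ → no.
onboarding: start t=195 <= t=235? ✓; start t=195 <= t=423? ✓; start t=195 < t=174? ✗ → no.
qa_pass: start t=2 <= t=235? ✓; start t=2 <= t=423? ✓; start t=2 < t=174? ✓ → yes.
reindex: start t=268 <= t=235? ✗; start t=268 <= t=423? ✓; start t=268 < t=174? ✗ → no.
snapshot: start t=217 <= t=235? ✓; start t=217 <= t=423? ✓; start t=217 < t=174? ✗ → no.
Result: ingest, qa_pass.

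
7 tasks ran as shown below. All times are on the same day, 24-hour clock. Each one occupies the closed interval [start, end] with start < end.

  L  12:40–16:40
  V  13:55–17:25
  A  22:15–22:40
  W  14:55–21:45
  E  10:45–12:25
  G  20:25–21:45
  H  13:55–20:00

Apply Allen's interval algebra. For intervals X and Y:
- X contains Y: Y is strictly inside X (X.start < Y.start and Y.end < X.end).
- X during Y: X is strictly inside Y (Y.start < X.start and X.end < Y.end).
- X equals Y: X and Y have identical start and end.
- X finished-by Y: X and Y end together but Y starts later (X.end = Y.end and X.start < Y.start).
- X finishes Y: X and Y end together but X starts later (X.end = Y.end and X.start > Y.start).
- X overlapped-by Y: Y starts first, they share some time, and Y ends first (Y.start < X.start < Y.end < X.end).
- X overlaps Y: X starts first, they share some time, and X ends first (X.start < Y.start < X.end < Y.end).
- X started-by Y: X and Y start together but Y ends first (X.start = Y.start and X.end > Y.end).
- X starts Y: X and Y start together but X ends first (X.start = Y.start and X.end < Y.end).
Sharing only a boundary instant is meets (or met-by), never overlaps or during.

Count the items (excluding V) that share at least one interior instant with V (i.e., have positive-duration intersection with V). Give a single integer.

3

Target V = [13:55, 17:25].
A [22:15, 22:40] → after → no.
E [10:45, 12:25] → before → no.
G [20:25, 21:45] → after → no.
H [13:55, 20:00] → started-by → counts.
L [12:40, 16:40] → overlaps → counts.
W [14:55, 21:45] → overlapped-by → counts.
Total: 3.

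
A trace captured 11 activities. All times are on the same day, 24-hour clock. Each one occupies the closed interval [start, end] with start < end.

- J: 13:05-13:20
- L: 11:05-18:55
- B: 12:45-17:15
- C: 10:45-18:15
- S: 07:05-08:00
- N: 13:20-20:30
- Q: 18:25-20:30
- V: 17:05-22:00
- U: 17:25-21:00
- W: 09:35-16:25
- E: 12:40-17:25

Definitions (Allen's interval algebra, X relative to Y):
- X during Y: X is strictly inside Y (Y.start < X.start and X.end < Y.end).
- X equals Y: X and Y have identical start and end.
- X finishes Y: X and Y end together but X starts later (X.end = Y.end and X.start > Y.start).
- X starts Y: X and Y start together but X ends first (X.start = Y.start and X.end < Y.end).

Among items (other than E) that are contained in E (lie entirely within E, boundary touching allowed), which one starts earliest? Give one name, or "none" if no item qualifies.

Target E = [12:40, 17:25].
B [12:45, 17:15] → during → candidate.
C [10:45, 18:15] → contains → excluded.
J [13:05, 13:20] → during → candidate.
L [11:05, 18:55] → contains → excluded.
N [13:20, 20:30] → overlapped-by → excluded.
Q [18:25, 20:30] → after → excluded.
S [07:05, 08:00] → before → excluded.
U [17:25, 21:00] → met-by → excluded.
V [17:05, 22:00] → overlapped-by → excluded.
W [09:35, 16:25] → overlaps → excluded.
Among candidates, earliest start is 12:45 → B.

B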